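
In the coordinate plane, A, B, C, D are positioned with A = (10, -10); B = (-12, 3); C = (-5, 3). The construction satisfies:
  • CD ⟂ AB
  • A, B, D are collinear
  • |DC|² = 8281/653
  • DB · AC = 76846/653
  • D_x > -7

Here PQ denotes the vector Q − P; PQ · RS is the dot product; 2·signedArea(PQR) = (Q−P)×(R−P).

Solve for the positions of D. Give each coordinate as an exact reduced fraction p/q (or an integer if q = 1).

D = (-4448/653, -43/653)

1. D_x = -4448/653  [A, B, D are collinear ∩ CD ⟂ AB]
2. D_y = -43/653  [A, B, D are collinear ∩ CD ⟂ AB]
   → D = (-4448/653, -43/653)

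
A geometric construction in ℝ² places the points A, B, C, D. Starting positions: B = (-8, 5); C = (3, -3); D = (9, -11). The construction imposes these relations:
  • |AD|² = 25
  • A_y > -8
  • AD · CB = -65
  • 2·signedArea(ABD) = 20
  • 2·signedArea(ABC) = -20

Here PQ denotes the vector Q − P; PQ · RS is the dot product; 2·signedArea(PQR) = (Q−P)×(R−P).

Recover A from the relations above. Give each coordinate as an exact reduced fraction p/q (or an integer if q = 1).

1. A_x = 6  [2·signedArea(ABC) = -20 ∩ 2·signedArea(ABD) = 20]
2. A_y = -7  [2·signedArea(ABC) = -20 ∩ 2·signedArea(ABD) = 20]
   → A = (6, -7)

A = (6, -7)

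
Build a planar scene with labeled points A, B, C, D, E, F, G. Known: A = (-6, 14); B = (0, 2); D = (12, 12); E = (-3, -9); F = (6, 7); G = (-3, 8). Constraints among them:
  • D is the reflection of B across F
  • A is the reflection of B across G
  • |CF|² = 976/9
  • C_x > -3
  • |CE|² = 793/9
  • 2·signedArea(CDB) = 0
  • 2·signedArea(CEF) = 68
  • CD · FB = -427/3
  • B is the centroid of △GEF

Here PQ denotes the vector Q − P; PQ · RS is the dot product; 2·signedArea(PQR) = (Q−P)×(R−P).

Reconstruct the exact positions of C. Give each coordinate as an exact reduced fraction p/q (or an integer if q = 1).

1. C_x = -2  [2·signedArea(CDB) = 0 ∩ CD · FB = -427/3]
2. C_y = 1/3  [2·signedArea(CDB) = 0 ∩ CD · FB = -427/3]
   → C = (-2, 1/3)

C = (-2, 1/3)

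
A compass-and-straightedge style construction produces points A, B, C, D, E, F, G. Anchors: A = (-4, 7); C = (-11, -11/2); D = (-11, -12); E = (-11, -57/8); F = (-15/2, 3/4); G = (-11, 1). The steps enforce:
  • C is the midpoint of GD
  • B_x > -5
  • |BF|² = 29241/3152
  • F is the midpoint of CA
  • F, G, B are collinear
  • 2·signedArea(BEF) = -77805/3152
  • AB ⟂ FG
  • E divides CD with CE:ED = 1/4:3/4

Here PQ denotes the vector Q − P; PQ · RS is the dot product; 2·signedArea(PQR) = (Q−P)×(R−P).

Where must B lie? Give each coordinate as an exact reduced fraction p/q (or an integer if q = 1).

1. B_x = -879/197  [F, G, B are collinear ∩ AB ⟂ FG]
2. B_y = 105/197  [F, G, B are collinear ∩ AB ⟂ FG]
   → B = (-879/197, 105/197)

B = (-879/197, 105/197)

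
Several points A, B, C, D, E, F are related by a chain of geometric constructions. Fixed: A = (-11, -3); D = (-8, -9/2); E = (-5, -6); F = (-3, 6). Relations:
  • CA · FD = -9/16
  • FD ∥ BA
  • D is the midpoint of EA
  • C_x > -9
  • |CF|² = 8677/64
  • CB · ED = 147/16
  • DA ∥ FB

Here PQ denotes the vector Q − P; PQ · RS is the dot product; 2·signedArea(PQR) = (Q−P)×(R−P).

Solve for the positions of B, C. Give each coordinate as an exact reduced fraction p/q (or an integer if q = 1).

B = (-6, 15/2)
C = (-35/4, -33/8)

1. B_x = -6  [FD ∥ BA ∩ DA ∥ FB]
2. B_y = 15/2  [FD ∥ BA ∩ DA ∥ FB]
   → B = (-6, 15/2)
3. C_x = -35/4  [CA · FD = -9/16 ∩ CB · ED = 147/16]
4. C_y = -33/8  [CA · FD = -9/16 ∩ CB · ED = 147/16]
   → C = (-35/4, -33/8)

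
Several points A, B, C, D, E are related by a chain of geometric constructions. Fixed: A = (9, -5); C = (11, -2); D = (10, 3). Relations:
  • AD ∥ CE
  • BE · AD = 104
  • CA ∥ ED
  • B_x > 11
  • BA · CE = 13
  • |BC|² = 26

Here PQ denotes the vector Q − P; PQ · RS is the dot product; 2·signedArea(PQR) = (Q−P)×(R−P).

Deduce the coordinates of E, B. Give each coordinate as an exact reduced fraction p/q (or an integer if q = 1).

1. E_x = 12  [CA ∥ ED ∩ AD ∥ CE]
2. E_y = 6  [CA ∥ ED ∩ AD ∥ CE]
   → E = (12, 6)
3. B_x = 12  [line -1·x + -8·y + -44 = 0 ∩ |BC|² = 26]
4. B_y = -7  [line -1·x + -8·y + -44 = 0 ∩ |BC|² = 26]
   → B = (12, -7)

B = (12, -7)
E = (12, 6)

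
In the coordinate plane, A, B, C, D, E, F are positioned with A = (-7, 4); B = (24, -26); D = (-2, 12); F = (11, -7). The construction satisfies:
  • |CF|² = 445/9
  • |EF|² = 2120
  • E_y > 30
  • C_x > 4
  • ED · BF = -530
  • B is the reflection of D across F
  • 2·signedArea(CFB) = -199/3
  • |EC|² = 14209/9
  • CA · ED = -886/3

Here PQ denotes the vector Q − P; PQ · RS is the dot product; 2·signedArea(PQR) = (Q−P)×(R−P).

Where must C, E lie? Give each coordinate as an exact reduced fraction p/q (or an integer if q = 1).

C = (5, -10/3)
E = (-15, 31)

1. E_x = -15  [line 13·x + -19·y + 784 = 0 ∩ |EF|² = 2120]
2. E_y = 31  [line 13·x + -19·y + 784 = 0 ∩ |EF|² = 2120]
   → E = (-15, 31)
3. C_x = 5  [CA · ED = -886/3 ∩ 2·signedArea(CFB) = -199/3]
4. C_y = -10/3  [CA · ED = -886/3 ∩ 2·signedArea(CFB) = -199/3]
   → C = (5, -10/3)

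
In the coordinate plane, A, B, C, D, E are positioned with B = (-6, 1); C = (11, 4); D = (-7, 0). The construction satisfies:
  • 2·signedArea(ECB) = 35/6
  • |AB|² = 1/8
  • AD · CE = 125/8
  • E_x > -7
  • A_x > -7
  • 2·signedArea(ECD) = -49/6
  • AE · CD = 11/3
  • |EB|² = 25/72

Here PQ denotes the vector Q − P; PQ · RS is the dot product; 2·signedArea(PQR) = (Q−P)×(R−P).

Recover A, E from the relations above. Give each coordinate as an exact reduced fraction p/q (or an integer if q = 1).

A = (-25/4, 3/4)
E = (-77/12, 7/12)

1. E_x = -77/12  [2·signedArea(ECB) = 35/6 ∩ 2·signedArea(ECD) = -49/6]
2. E_y = 7/12  [2·signedArea(ECB) = 35/6 ∩ 2·signedArea(ECD) = -49/6]
   → E = (-77/12, 7/12)
3. A_x = -25/4  [AD · CE = 125/8 ∩ AE · CD = 11/3]
4. A_y = 3/4  [AD · CE = 125/8 ∩ AE · CD = 11/3]
   → A = (-25/4, 3/4)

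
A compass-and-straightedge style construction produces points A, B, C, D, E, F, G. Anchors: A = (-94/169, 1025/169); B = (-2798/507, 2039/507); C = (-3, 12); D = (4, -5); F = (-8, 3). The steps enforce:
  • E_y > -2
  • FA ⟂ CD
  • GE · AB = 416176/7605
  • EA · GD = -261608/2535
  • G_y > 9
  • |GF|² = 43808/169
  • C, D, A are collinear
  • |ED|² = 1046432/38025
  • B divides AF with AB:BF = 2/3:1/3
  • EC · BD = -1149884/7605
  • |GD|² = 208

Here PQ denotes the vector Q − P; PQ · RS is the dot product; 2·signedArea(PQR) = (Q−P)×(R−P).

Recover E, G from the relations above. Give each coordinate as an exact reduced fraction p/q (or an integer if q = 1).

1. E_x = 488/2535  [line -4826/507·x + 4574/507·y + 109394/7605 = 0 ∩ |ED|² = 1046432/38025]
2. E_y = -3527/2535  [line -4826/507·x + 4574/507·y + 109394/7605 = 0 ∩ |ED|² = 1046432/38025]
   → E = (488/2535, -3527/2535)
3. G_x = 1164/169  [GE · AB = 416176/7605 ∩ EA · GD = -261608/2535]
4. G_y = 1543/169  [GE · AB = 416176/7605 ∩ EA · GD = -261608/2535]
   → G = (1164/169, 1543/169)

E = (488/2535, -3527/2535)
G = (1164/169, 1543/169)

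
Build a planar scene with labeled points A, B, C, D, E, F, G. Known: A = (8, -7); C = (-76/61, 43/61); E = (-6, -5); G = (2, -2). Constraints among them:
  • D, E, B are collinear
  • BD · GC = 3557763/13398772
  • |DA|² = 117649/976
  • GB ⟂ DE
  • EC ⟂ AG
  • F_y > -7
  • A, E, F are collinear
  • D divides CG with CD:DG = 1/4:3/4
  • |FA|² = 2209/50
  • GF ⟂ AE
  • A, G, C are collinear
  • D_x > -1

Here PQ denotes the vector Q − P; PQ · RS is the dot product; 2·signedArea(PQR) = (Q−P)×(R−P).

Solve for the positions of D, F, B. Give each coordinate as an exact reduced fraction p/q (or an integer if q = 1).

B = (-346048/3349693, 1098250/3349693)
D = (-53/122, 7/244)
F = (71/50, -303/50)

1. D_x = -53/122  [D divides CG with CD:DG = 1/4:3/4]
2. D_y = 7/244  [D divides CG with CD:DG = 1/4:3/4]
   → D = (-53/122, 7/244)
3. F_x = 71/50  [A, E, F are collinear ∩ GF ⟂ AE]
4. F_y = -303/50  [A, E, F are collinear ∩ GF ⟂ AE]
   → F = (71/50, -303/50)
5. B_x = -346048/3349693  [D, E, B are collinear ∩ GB ⟂ DE]
6. B_y = 1098250/3349693  [D, E, B are collinear ∩ GB ⟂ DE]
   → B = (-346048/3349693, 1098250/3349693)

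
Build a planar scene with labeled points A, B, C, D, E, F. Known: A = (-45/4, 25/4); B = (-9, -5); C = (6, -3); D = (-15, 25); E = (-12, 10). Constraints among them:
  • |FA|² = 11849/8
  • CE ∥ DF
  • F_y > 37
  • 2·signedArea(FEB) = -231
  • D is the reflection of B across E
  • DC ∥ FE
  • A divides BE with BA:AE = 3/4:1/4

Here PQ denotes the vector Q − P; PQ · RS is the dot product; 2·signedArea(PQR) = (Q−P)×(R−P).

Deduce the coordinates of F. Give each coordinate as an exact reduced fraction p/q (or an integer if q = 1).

1. F_x = -33  [DC ∥ FE ∩ CE ∥ DF]
2. F_y = 38  [DC ∥ FE ∩ CE ∥ DF]
   → F = (-33, 38)

F = (-33, 38)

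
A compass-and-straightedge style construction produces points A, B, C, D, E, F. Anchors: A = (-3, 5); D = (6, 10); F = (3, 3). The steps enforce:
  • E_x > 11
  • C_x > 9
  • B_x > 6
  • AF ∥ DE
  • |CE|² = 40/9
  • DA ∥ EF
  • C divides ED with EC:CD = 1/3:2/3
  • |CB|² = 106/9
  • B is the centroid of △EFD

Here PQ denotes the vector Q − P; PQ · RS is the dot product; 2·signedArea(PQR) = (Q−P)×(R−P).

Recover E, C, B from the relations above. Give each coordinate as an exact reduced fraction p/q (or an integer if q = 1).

B = (7, 7)
C = (10, 26/3)
E = (12, 8)

1. E_x = 12  [DA ∥ EF ∩ AF ∥ DE]
2. E_y = 8  [DA ∥ EF ∩ AF ∥ DE]
   → E = (12, 8)
3. C_x = 10  [C divides ED with EC:CD = 1/3:2/3]
4. C_y = 26/3  [C divides ED with EC:CD = 1/3:2/3]
   → C = (10, 26/3)
5. B_x = 7  [B is the centroid of △EFD]
6. B_y = 7  [B is the centroid of △EFD]
   → B = (7, 7)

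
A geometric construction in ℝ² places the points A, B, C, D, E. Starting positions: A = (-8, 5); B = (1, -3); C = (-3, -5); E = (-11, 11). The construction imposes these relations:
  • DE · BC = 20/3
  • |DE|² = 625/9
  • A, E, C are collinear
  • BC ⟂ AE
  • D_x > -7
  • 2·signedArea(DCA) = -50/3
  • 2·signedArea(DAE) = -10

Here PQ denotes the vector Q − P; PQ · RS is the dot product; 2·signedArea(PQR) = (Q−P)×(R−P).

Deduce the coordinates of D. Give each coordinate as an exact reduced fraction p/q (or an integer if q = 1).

D = (-6, 13/3)

1. D_x = -6  [line -10·x + -5·y + -115/3 = 0 ∩ |DE|² = 625/9]
2. D_y = 13/3  [line -10·x + -5·y + -115/3 = 0 ∩ |DE|² = 625/9]
   → D = (-6, 13/3)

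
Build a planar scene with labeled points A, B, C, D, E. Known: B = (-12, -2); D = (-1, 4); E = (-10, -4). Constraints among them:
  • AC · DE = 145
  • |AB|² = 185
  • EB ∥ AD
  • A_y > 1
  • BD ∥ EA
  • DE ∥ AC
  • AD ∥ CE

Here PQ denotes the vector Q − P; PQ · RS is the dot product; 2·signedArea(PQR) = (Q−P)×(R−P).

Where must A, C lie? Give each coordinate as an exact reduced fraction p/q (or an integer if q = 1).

A = (1, 2)
C = (-8, -6)

1. A_x = 1  [EB ∥ AD ∩ BD ∥ EA]
2. A_y = 2  [EB ∥ AD ∩ BD ∥ EA]
   → A = (1, 2)
3. C_x = -8  [AD ∥ CE ∩ DE ∥ AC]
4. C_y = -6  [AD ∥ CE ∩ DE ∥ AC]
   → C = (-8, -6)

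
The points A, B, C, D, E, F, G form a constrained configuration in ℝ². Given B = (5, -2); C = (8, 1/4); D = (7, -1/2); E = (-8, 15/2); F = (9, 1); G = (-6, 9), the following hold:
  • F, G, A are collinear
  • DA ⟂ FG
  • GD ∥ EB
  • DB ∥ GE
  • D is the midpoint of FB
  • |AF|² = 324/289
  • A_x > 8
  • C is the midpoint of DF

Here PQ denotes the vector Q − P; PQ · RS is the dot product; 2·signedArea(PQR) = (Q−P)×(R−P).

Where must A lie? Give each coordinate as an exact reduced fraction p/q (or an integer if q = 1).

1. A_x = 2331/289  [F, G, A are collinear ∩ DA ⟂ FG]
2. A_y = 433/289  [F, G, A are collinear ∩ DA ⟂ FG]
   → A = (2331/289, 433/289)

A = (2331/289, 433/289)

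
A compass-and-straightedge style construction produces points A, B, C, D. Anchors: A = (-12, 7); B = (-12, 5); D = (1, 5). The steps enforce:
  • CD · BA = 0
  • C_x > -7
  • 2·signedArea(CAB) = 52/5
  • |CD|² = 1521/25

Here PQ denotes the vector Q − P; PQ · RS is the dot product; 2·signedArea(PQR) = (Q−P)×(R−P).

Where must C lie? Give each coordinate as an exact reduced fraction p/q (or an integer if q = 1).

1. C_x = -34/5  [CD · BA = 0 ∩ 2·signedArea(CAB) = 52/5]
2. C_y = 5  [CD · BA = 0 ∩ 2·signedArea(CAB) = 52/5]
   → C = (-34/5, 5)

C = (-34/5, 5)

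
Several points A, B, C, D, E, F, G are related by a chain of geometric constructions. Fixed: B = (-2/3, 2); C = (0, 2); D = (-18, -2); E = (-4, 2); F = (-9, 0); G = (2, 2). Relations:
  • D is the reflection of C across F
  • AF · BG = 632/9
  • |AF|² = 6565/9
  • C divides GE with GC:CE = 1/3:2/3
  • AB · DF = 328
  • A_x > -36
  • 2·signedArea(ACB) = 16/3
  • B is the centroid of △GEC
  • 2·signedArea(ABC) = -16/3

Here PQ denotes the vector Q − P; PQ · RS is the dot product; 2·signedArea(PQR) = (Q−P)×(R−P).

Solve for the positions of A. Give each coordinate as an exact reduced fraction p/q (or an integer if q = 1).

1. A_x = -106/3  [2·signedArea(ACB) = 16/3 ∩ AF · BG = 632/9]
2. A_y = -6  [2·signedArea(ACB) = 16/3 ∩ AF · BG = 632/9]
   → A = (-106/3, -6)

A = (-106/3, -6)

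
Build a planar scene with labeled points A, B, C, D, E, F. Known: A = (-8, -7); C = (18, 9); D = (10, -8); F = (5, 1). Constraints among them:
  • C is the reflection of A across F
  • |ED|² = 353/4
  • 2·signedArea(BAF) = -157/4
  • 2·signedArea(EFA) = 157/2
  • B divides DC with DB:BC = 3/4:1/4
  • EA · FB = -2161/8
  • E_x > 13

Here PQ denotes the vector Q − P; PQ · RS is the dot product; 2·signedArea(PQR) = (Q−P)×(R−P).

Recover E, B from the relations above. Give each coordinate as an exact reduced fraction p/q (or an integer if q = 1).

1. E_x = 14  [line 8·x + -13·y + -211/2 = 0 ∩ |ED|² = 353/4]
2. E_y = 1/2  [line 8·x + -13·y + -211/2 = 0 ∩ |ED|² = 353/4]
   → E = (14, 1/2)
3. B_x = 16  [B divides DC with DB:BC = 3/4:1/4]
4. B_y = 19/4  [B divides DC with DB:BC = 3/4:1/4]
   → B = (16, 19/4)

B = (16, 19/4)
E = (14, 1/2)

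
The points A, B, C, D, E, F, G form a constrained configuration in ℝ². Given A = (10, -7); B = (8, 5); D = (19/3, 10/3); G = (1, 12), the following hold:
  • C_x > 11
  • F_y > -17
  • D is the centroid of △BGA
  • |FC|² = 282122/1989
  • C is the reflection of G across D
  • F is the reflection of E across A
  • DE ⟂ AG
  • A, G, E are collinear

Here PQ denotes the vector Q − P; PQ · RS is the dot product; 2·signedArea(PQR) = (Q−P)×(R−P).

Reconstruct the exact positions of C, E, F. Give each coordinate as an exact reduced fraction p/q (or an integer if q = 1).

1. C_x = 35/3  [C is the reflection of G across D]
2. C_y = -16/3  [C is the reflection of G across D]
   → C = (35/3, -16/3)
3. E_x = 1178/221  [A, G, E are collinear ∩ DE ⟂ AG]
4. E_y = 1895/663  [A, G, E are collinear ∩ DE ⟂ AG]
   → E = (1178/221, 1895/663)
5. F_x = 3242/221  [F is the reflection of E across A]
6. F_y = -11177/663  [F is the reflection of E across A]
   → F = (3242/221, -11177/663)

C = (35/3, -16/3)
E = (1178/221, 1895/663)
F = (3242/221, -11177/663)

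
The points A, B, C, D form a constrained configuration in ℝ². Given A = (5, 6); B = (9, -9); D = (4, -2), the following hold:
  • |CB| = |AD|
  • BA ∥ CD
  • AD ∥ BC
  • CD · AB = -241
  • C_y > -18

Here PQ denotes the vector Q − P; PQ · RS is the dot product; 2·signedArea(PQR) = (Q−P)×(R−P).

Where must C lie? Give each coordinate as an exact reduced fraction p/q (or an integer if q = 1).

1. C_x = 8  [BA ∥ CD ∩ AD ∥ BC]
2. C_y = -17  [BA ∥ CD ∩ AD ∥ BC]
   → C = (8, -17)

C = (8, -17)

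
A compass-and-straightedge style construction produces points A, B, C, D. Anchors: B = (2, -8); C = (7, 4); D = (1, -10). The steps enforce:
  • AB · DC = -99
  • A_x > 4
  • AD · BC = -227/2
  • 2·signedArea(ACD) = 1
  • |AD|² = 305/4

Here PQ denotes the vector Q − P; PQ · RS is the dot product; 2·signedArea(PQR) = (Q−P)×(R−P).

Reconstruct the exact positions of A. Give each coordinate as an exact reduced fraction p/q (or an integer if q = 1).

1. A_x = 9/2  [AD · BC = -227/2 ∩ 2·signedArea(ACD) = 1]
2. A_y = -2  [AD · BC = -227/2 ∩ 2·signedArea(ACD) = 1]
   → A = (9/2, -2)

A = (9/2, -2)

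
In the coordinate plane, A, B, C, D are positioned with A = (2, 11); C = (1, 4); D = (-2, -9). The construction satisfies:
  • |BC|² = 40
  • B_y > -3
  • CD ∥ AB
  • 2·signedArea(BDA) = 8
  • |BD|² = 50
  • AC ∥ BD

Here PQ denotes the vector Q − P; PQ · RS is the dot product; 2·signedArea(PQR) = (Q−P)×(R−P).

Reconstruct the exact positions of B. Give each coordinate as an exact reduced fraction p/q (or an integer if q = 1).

1. B_x = -1  [AC ∥ BD ∩ CD ∥ AB]
2. B_y = -2  [AC ∥ BD ∩ CD ∥ AB]
   → B = (-1, -2)

B = (-1, -2)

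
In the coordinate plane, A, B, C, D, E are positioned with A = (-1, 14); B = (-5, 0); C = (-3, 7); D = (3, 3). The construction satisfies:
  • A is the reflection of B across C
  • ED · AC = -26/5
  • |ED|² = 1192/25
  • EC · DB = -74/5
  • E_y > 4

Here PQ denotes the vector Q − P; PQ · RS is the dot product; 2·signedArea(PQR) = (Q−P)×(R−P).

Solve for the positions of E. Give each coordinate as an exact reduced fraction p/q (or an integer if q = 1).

E = (-19/5, 21/5)

1. E_x = -19/5  [ED · AC = -26/5 ∩ EC · DB = -74/5]
2. E_y = 21/5  [ED · AC = -26/5 ∩ EC · DB = -74/5]
   → E = (-19/5, 21/5)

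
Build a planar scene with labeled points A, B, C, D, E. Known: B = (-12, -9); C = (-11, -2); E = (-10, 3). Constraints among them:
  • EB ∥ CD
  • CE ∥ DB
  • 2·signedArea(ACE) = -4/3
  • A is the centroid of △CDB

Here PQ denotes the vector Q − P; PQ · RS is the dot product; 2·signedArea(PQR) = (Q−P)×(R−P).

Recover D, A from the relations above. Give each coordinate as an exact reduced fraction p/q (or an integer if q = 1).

1. D_x = -13  [CE ∥ DB ∩ EB ∥ CD]
2. D_y = -14  [CE ∥ DB ∩ EB ∥ CD]
   → D = (-13, -14)
3. A_x = -12  [A is the centroid of △CDB]
4. A_y = -25/3  [A is the centroid of △CDB]
   → A = (-12, -25/3)

A = (-12, -25/3)
D = (-13, -14)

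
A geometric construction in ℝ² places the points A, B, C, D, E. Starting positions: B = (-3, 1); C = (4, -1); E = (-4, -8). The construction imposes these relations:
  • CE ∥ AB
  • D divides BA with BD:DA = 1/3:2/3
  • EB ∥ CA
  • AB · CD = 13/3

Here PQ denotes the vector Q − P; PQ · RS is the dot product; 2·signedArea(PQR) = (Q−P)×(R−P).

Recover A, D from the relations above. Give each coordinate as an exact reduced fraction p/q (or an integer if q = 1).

A = (5, 8)
D = (-1/3, 10/3)

1. A_x = 5  [CE ∥ AB ∩ EB ∥ CA]
2. A_y = 8  [CE ∥ AB ∩ EB ∥ CA]
   → A = (5, 8)
3. D_x = -1/3  [D divides BA with BD:DA = 1/3:2/3]
4. D_y = 10/3  [D divides BA with BD:DA = 1/3:2/3]
   → D = (-1/3, 10/3)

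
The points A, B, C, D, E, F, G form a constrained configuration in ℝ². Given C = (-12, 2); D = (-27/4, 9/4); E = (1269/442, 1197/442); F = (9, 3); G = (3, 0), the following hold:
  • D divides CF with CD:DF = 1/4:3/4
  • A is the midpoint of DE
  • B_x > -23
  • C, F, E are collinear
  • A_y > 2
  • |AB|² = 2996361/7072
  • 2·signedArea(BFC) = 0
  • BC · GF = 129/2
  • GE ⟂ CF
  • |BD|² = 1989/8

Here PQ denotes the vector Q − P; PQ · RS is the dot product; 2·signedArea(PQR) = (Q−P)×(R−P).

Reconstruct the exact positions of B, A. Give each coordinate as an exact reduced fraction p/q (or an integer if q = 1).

1. B_x = -45/2  [2·signedArea(BFC) = 0 ∩ BC · GF = 129/2]
2. B_y = 3/2  [2·signedArea(BFC) = 0 ∩ BC · GF = 129/2]
   → B = (-45/2, 3/2)
3. A_x = -3429/1768  [A is the midpoint of DE]
4. A_y = 4383/1768  [A is the midpoint of DE]
   → A = (-3429/1768, 4383/1768)

A = (-3429/1768, 4383/1768)
B = (-45/2, 3/2)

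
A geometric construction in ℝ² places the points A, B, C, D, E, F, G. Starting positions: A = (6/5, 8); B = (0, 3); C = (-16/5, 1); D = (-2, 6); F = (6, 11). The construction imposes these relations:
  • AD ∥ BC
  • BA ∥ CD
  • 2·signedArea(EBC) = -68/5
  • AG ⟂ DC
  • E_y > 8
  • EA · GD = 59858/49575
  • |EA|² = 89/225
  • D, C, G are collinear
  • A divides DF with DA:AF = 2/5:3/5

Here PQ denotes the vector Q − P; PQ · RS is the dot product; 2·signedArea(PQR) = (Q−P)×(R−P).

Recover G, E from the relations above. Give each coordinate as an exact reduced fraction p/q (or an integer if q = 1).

E = (26/15, 25/3)
G = (-4534/3305, 5696/661)

1. G_x = -4534/3305  [D, C, G are collinear ∩ AG ⟂ DC]
2. G_y = 5696/661  [D, C, G are collinear ∩ AG ⟂ DC]
   → G = (-4534/3305, 5696/661)
3. E_x = 26/15  [EA · GD = 59858/49575 ∩ 2·signedArea(EBC) = -68/5]
4. E_y = 25/3  [EA · GD = 59858/49575 ∩ 2·signedArea(EBC) = -68/5]
   → E = (26/15, 25/3)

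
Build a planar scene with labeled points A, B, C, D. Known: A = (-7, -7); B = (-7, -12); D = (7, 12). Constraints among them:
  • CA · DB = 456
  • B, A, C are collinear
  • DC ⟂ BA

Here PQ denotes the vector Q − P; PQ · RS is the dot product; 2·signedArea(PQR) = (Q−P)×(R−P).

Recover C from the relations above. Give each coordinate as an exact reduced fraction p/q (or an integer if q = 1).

C = (-7, 12)

1. C_x = -7  [B, A, C are collinear ∩ DC ⟂ BA]
2. C_y = 12  [B, A, C are collinear ∩ DC ⟂ BA]
   → C = (-7, 12)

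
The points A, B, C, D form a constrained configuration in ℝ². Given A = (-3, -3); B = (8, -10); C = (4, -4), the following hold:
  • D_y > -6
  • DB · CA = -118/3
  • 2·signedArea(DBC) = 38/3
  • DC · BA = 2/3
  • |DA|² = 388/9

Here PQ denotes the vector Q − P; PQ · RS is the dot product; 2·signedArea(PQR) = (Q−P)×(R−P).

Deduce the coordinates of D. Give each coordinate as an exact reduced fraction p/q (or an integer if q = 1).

1. D_x = 3  [DC · BA = 2/3 ∩ 2·signedArea(DBC) = 38/3]
2. D_y = -17/3  [DC · BA = 2/3 ∩ 2·signedArea(DBC) = 38/3]
   → D = (3, -17/3)

D = (3, -17/3)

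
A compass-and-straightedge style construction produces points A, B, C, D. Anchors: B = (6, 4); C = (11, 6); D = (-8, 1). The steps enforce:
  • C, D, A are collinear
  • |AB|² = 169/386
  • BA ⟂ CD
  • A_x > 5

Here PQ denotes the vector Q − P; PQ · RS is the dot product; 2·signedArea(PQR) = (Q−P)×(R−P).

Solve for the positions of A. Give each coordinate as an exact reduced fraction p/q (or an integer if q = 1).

A = (2251/386, 1791/386)

1. A_x = 2251/386  [C, D, A are collinear ∩ BA ⟂ CD]
2. A_y = 1791/386  [C, D, A are collinear ∩ BA ⟂ CD]
   → A = (2251/386, 1791/386)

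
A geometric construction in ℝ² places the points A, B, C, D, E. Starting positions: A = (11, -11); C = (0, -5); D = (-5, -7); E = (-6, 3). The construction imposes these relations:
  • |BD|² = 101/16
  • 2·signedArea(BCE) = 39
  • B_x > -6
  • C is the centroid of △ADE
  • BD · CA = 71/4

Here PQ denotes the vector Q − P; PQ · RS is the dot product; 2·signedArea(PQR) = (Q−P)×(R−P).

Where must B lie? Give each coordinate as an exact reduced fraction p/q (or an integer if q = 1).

B = (-21/4, -9/2)

1. B_x = -21/4  [BD · CA = 71/4 ∩ 2·signedArea(BCE) = 39]
2. B_y = -9/2  [BD · CA = 71/4 ∩ 2·signedArea(BCE) = 39]
   → B = (-21/4, -9/2)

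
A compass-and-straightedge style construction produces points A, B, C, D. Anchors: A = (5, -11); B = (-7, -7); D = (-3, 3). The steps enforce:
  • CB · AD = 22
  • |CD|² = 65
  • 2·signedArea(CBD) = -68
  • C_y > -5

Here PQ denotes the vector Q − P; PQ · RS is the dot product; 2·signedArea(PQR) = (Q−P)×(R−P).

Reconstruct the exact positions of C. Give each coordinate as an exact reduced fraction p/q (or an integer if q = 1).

1. C_x = 1  [2·signedArea(CBD) = -68 ∩ CB · AD = 22]
2. C_y = -4  [2·signedArea(CBD) = -68 ∩ CB · AD = 22]
   → C = (1, -4)

C = (1, -4)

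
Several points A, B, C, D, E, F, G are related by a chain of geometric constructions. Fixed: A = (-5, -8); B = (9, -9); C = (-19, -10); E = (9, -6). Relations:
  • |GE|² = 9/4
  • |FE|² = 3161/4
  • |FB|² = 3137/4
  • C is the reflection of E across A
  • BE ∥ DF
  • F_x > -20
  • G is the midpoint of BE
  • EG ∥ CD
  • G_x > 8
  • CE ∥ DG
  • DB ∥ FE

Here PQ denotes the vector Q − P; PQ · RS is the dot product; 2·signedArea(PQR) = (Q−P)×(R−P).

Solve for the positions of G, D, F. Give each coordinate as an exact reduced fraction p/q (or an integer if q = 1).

1. G_x = 9  [G is the midpoint of BE]
2. G_y = -15/2  [G is the midpoint of BE]
   → G = (9, -15/2)
3. D_x = -19  [CE ∥ DG ∩ EG ∥ CD]
4. D_y = -23/2  [CE ∥ DG ∩ EG ∥ CD]
   → D = (-19, -23/2)
5. F_x = -19  [DB ∥ FE ∩ BE ∥ DF]
6. F_y = -17/2  [DB ∥ FE ∩ BE ∥ DF]
   → F = (-19, -17/2)

D = (-19, -23/2)
F = (-19, -17/2)
G = (9, -15/2)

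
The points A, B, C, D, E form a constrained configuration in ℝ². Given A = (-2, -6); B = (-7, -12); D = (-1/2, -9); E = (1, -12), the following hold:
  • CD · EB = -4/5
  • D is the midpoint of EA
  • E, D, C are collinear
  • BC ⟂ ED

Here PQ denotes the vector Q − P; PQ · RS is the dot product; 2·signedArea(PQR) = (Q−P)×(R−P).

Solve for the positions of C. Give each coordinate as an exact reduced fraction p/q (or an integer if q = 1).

C = (-3/5, -44/5)

1. C_x = -3/5  [E, D, C are collinear ∩ BC ⟂ ED]
2. C_y = -44/5  [E, D, C are collinear ∩ BC ⟂ ED]
   → C = (-3/5, -44/5)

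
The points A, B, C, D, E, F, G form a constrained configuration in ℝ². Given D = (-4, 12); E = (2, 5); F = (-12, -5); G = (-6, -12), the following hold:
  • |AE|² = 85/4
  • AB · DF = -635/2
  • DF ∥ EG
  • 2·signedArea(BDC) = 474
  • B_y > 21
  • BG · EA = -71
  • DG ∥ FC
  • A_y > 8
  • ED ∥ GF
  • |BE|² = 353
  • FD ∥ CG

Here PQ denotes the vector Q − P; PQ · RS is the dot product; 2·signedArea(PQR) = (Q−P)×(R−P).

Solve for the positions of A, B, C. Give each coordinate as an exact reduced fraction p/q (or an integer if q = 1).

A = (-1, 17/2)
B = (10, 22)
C = (-14, -29)

1. C_x = -14  [FD ∥ CG ∩ DG ∥ FC]
2. C_y = -29  [FD ∥ CG ∩ DG ∥ FC]
   → C = (-14, -29)
3. B_x = 10  [line 41·x + -10·y + -190 = 0 ∩ |BE|² = 353]
4. B_y = 22  [line 41·x + -10·y + -190 = 0 ∩ |BE|² = 353]
   → B = (10, 22)
5. A_x = -1  [line 8·x + 17·y + -273/2 = 0 ∩ |AE|² = 85/4]
6. A_y = 17/2  [line 8·x + 17·y + -273/2 = 0 ∩ |AE|² = 85/4]
   → A = (-1, 17/2)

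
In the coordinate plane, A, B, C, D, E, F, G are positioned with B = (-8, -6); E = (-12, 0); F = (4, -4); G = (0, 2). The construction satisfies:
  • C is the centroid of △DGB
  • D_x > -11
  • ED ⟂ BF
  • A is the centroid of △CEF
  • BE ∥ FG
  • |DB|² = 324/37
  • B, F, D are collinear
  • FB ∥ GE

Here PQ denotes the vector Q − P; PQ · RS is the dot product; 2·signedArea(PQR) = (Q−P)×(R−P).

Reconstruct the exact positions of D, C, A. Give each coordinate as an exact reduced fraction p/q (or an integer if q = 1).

1. D_x = -404/37  [B, F, D are collinear ∩ ED ⟂ BF]
2. D_y = -240/37  [B, F, D are collinear ∩ ED ⟂ BF]
   → D = (-404/37, -240/37)
3. C_x = -700/111  [C is the centroid of △DGB]
4. C_y = -388/111  [C is the centroid of △DGB]
   → C = (-700/111, -388/111)
5. A_x = -1588/333  [A is the centroid of △CEF]
6. A_y = -832/333  [A is the centroid of △CEF]
   → A = (-1588/333, -832/333)

A = (-1588/333, -832/333)
C = (-700/111, -388/111)
D = (-404/37, -240/37)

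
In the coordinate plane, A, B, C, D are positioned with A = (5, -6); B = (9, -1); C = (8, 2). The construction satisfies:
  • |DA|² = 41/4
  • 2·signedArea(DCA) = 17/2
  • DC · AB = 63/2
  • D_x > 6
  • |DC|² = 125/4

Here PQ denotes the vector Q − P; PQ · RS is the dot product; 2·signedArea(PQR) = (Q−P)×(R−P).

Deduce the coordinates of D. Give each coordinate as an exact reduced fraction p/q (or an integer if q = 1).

1. D_x = 7  [DC · AB = 63/2 ∩ 2·signedArea(DCA) = 17/2]
2. D_y = -7/2  [DC · AB = 63/2 ∩ 2·signedArea(DCA) = 17/2]
   → D = (7, -7/2)

D = (7, -7/2)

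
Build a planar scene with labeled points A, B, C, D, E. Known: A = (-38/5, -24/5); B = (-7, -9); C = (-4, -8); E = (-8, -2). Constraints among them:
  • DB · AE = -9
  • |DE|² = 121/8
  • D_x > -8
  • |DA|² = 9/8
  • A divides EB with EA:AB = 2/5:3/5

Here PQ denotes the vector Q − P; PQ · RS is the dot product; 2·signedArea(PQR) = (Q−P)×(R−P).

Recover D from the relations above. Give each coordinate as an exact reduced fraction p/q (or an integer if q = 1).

D = (-149/20, -117/20)

1. D_x = -149/20  [line 2/5·x + -14/5·y + -67/5 = 0 ∩ |DE|² = 121/8]
2. D_y = -117/20  [line 2/5·x + -14/5·y + -67/5 = 0 ∩ |DE|² = 121/8]
   → D = (-149/20, -117/20)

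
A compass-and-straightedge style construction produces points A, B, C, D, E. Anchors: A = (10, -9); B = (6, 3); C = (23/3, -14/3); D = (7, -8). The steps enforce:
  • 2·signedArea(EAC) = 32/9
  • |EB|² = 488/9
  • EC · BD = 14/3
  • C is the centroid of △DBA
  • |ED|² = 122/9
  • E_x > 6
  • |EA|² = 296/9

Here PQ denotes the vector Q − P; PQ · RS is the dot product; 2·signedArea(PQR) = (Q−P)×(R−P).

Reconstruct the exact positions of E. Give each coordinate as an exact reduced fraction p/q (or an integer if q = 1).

E = (20/3, -13/3)

1. E_x = 20/3  [EC · BD = 14/3 ∩ 2·signedArea(EAC) = 32/9]
2. E_y = -13/3  [EC · BD = 14/3 ∩ 2·signedArea(EAC) = 32/9]
   → E = (20/3, -13/3)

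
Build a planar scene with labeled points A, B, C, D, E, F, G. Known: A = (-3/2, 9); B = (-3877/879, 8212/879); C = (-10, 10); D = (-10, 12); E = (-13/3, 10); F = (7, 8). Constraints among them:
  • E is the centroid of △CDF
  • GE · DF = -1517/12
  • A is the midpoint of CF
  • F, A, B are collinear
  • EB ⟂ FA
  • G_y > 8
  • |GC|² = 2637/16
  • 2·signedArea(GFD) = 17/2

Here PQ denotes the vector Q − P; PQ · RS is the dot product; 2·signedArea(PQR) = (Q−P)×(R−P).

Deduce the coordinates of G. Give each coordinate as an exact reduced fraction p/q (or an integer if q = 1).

G = (11/4, 17/2)

1. G_x = 11/4  [2·signedArea(GFD) = 17/2 ∩ GE · DF = -1517/12]
2. G_y = 17/2  [2·signedArea(GFD) = 17/2 ∩ GE · DF = -1517/12]
   → G = (11/4, 17/2)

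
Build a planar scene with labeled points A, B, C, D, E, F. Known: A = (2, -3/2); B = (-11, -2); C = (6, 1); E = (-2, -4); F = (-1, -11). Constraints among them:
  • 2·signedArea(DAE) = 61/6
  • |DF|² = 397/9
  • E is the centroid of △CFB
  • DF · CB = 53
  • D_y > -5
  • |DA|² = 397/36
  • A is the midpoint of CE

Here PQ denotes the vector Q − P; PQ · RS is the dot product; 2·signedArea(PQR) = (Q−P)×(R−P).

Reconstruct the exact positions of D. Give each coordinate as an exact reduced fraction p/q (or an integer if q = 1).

D = (1, -14/3)

1. D_x = 1  [2·signedArea(DAE) = 61/6 ∩ DF · CB = 53]
2. D_y = -14/3  [2·signedArea(DAE) = 61/6 ∩ DF · CB = 53]
   → D = (1, -14/3)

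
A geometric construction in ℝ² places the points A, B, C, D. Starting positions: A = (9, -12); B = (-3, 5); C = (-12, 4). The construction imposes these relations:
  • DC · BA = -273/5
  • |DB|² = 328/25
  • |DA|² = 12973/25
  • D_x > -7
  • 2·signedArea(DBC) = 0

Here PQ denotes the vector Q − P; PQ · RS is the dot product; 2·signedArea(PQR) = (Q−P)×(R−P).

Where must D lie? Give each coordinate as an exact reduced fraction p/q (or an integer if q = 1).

1. D_x = -33/5  [2·signedArea(DBC) = 0 ∩ DC · BA = -273/5]
2. D_y = 23/5  [2·signedArea(DBC) = 0 ∩ DC · BA = -273/5]
   → D = (-33/5, 23/5)

D = (-33/5, 23/5)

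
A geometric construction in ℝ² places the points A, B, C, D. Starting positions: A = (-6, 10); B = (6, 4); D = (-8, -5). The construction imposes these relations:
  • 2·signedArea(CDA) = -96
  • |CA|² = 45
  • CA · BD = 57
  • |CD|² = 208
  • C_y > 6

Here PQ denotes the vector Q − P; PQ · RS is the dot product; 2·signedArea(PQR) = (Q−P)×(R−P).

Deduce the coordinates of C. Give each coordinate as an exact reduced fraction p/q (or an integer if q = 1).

1. C_x = 0  [2·signedArea(CDA) = -96 ∩ CA · BD = 57]
2. C_y = 7  [2·signedArea(CDA) = -96 ∩ CA · BD = 57]
   → C = (0, 7)

C = (0, 7)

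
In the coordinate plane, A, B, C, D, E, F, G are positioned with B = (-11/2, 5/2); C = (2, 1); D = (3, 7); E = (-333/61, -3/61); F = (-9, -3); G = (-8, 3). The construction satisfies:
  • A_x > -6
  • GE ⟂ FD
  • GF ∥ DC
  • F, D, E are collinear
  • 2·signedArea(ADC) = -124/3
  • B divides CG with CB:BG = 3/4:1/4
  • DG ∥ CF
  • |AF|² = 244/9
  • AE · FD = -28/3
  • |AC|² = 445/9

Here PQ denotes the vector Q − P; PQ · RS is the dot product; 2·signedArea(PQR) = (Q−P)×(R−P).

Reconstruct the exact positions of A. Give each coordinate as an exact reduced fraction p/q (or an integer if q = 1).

A = (-5, 1/3)

1. A_x = -5  [AE · FD = -28/3 ∩ 2·signedArea(ADC) = -124/3]
2. A_y = 1/3  [AE · FD = -28/3 ∩ 2·signedArea(ADC) = -124/3]
   → A = (-5, 1/3)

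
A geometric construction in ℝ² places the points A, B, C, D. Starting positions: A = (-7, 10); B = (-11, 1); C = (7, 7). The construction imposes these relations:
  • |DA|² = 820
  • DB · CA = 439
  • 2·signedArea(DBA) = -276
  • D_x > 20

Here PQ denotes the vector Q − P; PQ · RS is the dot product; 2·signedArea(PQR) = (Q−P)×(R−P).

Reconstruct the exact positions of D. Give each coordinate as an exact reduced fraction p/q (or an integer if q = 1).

D = (21, 4)

1. D_x = 21  [DB · CA = 439 ∩ 2·signedArea(DBA) = -276]
2. D_y = 4  [DB · CA = 439 ∩ 2·signedArea(DBA) = -276]
   → D = (21, 4)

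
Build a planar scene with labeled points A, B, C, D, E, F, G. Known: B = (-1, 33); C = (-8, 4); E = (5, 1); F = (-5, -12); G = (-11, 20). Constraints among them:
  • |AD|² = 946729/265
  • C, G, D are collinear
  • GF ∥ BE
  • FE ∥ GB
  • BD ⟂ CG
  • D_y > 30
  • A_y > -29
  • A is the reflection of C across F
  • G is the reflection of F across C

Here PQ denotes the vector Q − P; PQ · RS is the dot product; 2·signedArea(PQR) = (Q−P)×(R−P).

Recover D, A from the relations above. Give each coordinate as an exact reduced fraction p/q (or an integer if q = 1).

A = (-2, -28)
D = (-3449/265, 8148/265)

1. D_x = -3449/265  [C, G, D are collinear ∩ BD ⟂ CG]
2. D_y = 8148/265  [C, G, D are collinear ∩ BD ⟂ CG]
   → D = (-3449/265, 8148/265)
3. A_x = -2  [A is the reflection of C across F]
4. A_y = -28  [A is the reflection of C across F]
   → A = (-2, -28)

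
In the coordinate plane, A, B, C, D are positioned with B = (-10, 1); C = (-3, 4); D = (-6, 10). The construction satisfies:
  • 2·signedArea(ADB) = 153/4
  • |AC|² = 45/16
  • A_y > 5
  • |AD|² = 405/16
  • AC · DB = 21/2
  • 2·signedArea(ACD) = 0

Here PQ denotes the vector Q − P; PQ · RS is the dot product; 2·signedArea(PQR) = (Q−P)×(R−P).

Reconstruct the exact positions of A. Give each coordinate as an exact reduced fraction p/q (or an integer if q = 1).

1. A_x = -15/4  [2·signedArea(ACD) = 0 ∩ 2·signedArea(ADB) = 153/4]
2. A_y = 11/2  [2·signedArea(ACD) = 0 ∩ 2·signedArea(ADB) = 153/4]
   → A = (-15/4, 11/2)

A = (-15/4, 11/2)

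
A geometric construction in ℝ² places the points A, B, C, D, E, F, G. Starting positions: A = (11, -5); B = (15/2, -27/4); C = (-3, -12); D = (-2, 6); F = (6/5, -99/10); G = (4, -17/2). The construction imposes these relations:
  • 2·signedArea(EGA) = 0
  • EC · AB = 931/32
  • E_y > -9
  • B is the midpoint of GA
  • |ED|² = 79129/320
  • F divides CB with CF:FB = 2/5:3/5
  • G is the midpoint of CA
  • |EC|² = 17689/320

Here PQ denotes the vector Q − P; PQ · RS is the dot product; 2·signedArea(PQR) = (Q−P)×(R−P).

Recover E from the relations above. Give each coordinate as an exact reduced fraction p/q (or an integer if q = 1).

1. E_x = 73/20  [2·signedArea(EGA) = 0 ∩ EC · AB = 931/32]
2. E_y = -347/40  [2·signedArea(EGA) = 0 ∩ EC · AB = 931/32]
   → E = (73/20, -347/40)

E = (73/20, -347/40)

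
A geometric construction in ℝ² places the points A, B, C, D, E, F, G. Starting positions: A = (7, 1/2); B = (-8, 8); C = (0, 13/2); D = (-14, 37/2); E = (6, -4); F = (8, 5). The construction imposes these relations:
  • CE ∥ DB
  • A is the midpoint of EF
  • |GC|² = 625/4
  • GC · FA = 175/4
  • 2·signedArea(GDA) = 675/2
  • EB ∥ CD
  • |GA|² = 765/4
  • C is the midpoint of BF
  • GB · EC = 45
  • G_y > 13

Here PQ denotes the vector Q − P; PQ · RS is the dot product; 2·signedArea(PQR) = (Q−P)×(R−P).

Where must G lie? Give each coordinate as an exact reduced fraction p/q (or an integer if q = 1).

G = (10, 14)

1. G_x = 10  [2·signedArea(GDA) = 675/2 ∩ GC · FA = 175/4]
2. G_y = 14  [2·signedArea(GDA) = 675/2 ∩ GC · FA = 175/4]
   → G = (10, 14)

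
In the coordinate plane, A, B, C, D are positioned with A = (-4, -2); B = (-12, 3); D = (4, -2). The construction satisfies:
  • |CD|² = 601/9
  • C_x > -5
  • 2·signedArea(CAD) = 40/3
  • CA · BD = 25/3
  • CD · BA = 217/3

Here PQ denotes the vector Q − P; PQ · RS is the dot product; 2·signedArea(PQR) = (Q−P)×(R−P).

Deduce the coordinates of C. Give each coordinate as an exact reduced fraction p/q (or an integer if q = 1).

C = (-4, -1/3)

1. C_x = -4  [CD · BA = 217/3 ∩ CA · BD = 25/3]
2. C_y = -1/3  [CD · BA = 217/3 ∩ CA · BD = 25/3]
   → C = (-4, -1/3)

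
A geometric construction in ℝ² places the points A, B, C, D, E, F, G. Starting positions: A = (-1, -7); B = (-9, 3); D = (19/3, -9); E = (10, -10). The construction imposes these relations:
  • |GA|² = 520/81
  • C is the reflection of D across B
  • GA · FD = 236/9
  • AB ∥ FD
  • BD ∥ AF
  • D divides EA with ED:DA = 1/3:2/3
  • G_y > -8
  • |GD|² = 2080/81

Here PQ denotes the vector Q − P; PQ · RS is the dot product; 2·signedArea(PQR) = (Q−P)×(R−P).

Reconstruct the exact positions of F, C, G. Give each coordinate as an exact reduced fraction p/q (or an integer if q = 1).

1. F_x = 43/3  [AB ∥ FD ∩ BD ∥ AF]
2. F_y = -19  [AB ∥ FD ∩ BD ∥ AF]
   → F = (43/3, -19)
3. C_x = -73/3  [C is the reflection of D across B]
4. C_y = 15  [C is the reflection of D across B]
   → C = (-73/3, 15)
5. G_x = 13/9  [line 8·x + -10·y + -794/9 = 0 ∩ |GA|² = 520/81]
6. G_y = -23/3  [line 8·x + -10·y + -794/9 = 0 ∩ |GA|² = 520/81]
   → G = (13/9, -23/3)

C = (-73/3, 15)
F = (43/3, -19)
G = (13/9, -23/3)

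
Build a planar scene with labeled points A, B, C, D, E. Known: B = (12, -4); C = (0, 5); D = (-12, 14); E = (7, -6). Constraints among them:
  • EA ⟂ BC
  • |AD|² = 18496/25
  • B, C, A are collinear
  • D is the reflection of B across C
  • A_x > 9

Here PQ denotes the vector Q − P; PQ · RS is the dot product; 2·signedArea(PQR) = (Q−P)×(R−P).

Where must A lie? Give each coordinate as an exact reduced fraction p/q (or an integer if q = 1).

1. A_x = 244/25  [B, C, A are collinear ∩ EA ⟂ BC]
2. A_y = -58/25  [B, C, A are collinear ∩ EA ⟂ BC]
   → A = (244/25, -58/25)

A = (244/25, -58/25)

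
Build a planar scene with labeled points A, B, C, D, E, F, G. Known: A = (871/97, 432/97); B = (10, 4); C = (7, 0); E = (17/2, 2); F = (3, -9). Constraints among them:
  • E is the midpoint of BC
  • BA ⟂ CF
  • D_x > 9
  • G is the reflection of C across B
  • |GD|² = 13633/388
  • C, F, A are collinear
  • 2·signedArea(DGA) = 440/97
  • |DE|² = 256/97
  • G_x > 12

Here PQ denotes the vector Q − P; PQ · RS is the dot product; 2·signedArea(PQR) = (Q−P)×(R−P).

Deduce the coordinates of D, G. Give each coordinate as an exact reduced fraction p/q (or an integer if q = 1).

1. G_x = 13  [G is the reflection of C across B]
2. G_y = 8  [G is the reflection of C across B]
   → G = (13, 8)
3. D_x = 1777/194  [line 344/97·x + -390/97·y + -1792/97 = 0 ∩ |DE|² = 256/97]
4. D_y = 338/97  [line 344/97·x + -390/97·y + -1792/97 = 0 ∩ |DE|² = 256/97]
   → D = (1777/194, 338/97)

D = (1777/194, 338/97)
G = (13, 8)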